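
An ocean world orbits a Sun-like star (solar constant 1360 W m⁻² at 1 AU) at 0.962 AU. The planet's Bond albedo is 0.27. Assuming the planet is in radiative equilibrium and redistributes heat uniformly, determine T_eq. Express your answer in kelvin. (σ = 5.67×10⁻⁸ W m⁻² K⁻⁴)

T_eq ≈ 262 K

Flux at 0.962 AU: S = 1360/0.962² = 1470 W m⁻².
Energy balance: absorbed = emitted ⇒ πR²·S(1−A) = 4πR²·σT_eq⁴, so T_eq⁴ = S(1−A)/(4σ).
T_eq = [1470 × 0.73 / (4 × 5.67×10⁻⁸)]^(1/4) = (4.73×10⁹)^(1/4) = 262 K.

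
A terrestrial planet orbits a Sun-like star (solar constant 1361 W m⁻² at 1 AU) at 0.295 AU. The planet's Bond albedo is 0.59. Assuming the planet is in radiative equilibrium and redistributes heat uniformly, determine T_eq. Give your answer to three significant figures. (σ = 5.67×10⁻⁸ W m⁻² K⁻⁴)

Flux at 0.295 AU: S = 1361/0.295² = 1.56×10⁴ W m⁻².
Energy balance: absorbed = emitted ⇒ πR²·S(1−A) = 4πR²·σT_eq⁴, so T_eq⁴ = S(1−A)/(4σ).
T_eq = [1.56×10⁴ × 0.41 / (4 × 5.67×10⁻⁸)]^(1/4) = (2.83×10¹⁰)^(1/4) = 410 K.

T_eq ≈ 410 K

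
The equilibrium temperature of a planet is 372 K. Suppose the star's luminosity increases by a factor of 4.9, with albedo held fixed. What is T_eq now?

T_eq ≈ 553 K

T_eq ∝ L^(1/4) · d^(−1/2).
T′ = 372 × 4.9^(1/4) = 553 K.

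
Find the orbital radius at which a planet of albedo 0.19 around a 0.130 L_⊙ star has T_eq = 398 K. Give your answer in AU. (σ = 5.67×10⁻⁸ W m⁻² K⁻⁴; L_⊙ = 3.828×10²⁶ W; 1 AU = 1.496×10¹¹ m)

L = 0.130 × 3.828×10²⁶ = 4.98×10²⁵ W.
From T_eq⁴ = L(1−A)/(16πσd²): d = √[L(1−A)/(16πσT_eq⁴)].
d = √[4.98×10²⁵ × 0.81 / (16π × 5.67×10⁻⁸ × (398)⁴)] = 2.37×10¹⁰ m = 0.159 AU.

d ≈ 0.159 AU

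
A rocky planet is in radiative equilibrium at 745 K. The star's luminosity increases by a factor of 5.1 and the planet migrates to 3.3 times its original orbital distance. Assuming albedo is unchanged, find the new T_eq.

T_eq ∝ L^(1/4) · d^(−1/2).
T′ = 745 × 5.1^(1/4) / 3.3^(1/2) = 616 K.

T_eq ≈ 616 K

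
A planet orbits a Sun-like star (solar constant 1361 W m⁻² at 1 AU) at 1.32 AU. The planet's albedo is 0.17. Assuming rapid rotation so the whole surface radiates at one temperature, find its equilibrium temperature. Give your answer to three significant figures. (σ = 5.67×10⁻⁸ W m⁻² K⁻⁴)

Flux at 1.32 AU: S = 1361/1.32² = 781 W m⁻².
Energy balance: absorbed = emitted ⇒ πR²·S(1−A) = 4πR²·σT_eq⁴, so T_eq⁴ = S(1−A)/(4σ).
T_eq = [781 × 0.83 / (4 × 5.67×10⁻⁸)]^(1/4) = (2.86×10⁹)^(1/4) = 231 K.

T_eq ≈ 231 K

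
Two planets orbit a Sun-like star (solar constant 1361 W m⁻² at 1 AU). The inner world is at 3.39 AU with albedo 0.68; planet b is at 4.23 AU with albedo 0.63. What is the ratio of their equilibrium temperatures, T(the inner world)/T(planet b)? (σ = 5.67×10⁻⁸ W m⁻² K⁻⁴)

T₁/T₂ ≈ 1.077

T_eq = [S₀(1−A)/(4σd²)]^(1/4), so T ∝ (1−A)^(1/4) / √d.
T₁ = [1361×0.32/(4×5.67×10⁻⁸×3.39²)]^(1/4) = 113.70 K.
T₂ = [1361×0.37/(4×5.67×10⁻⁸×4.23²)]^(1/4) = 105.54 K.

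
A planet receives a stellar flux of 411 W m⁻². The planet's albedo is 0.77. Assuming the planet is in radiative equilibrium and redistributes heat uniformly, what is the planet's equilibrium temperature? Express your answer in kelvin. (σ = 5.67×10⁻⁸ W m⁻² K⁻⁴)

T_eq ≈ 143 K

Energy balance: absorbed = emitted ⇒ πR²·S(1−A) = 4πR²·σT_eq⁴, so T_eq⁴ = S(1−A)/(4σ).
T_eq = [411 × 0.23 / (4 × 5.67×10⁻⁸)]^(1/4) = (4.17×10⁸)^(1/4) = 143 K.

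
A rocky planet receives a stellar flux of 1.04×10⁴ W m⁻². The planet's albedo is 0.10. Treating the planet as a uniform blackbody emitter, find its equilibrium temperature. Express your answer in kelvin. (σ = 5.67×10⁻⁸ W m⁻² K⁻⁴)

T_eq ≈ 451 K

Energy balance: absorbed = emitted ⇒ πR²·S(1−A) = 4πR²·σT_eq⁴, so T_eq⁴ = S(1−A)/(4σ).
T_eq = [1.04×10⁴ × 0.90 / (4 × 5.67×10⁻⁸)]^(1/4) = (4.13×10¹⁰)^(1/4) = 451 K.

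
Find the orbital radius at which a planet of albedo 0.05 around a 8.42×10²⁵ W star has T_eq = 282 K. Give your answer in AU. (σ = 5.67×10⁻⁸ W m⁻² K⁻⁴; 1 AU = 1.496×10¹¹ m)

From T_eq⁴ = L(1−A)/(16πσd²): d = √[L(1−A)/(16πσT_eq⁴)].
d = √[8.42×10²⁵ × 0.95 / (16π × 5.67×10⁻⁸ × (282)⁴)] = 6.66×10¹⁰ m = 0.445 AU.

d ≈ 0.445 AU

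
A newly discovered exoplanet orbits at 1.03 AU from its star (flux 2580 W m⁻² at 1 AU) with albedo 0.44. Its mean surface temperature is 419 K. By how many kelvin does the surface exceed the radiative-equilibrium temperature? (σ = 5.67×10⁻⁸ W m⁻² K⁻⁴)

ΔT ≈ 140.6 K

S = 2580/1.03² = 2432 W m⁻².
T_eq = [S(1−A)/(4σ)]^(1/4) = [2432×0.56/(4×5.67×10⁻⁸)]^(1/4) = 278.4 K.
ΔT = T_surf − T_eq = 419 − 278.4.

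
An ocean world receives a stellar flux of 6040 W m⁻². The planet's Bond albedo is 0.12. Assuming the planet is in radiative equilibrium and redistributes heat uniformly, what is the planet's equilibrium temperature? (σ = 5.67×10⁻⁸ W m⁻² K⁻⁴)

Energy balance: absorbed = emitted ⇒ πR²·S(1−A) = 4πR²·σT_eq⁴, so T_eq⁴ = S(1−A)/(4σ).
T_eq = [6040 × 0.88 / (4 × 5.67×10⁻⁸)]^(1/4) = (2.34×10¹⁰)^(1/4) = 391 K.

T_eq ≈ 391 K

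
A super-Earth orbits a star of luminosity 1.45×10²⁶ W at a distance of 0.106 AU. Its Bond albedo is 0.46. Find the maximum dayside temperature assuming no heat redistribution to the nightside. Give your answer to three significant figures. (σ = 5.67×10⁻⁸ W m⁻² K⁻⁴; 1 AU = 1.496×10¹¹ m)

d = 0.106 AU = 1.59×10¹⁰ m.
Flux: S = L/(4πd²) = 1.45×10²⁶/(4π×(1.59×10¹⁰)²) = 4.59×10⁴ W m⁻².
With no redistribution each surface element balances locally: S(1−A) = σT⁴.
T = [4.59×10⁴ × 0.54 / 5.67×10⁻⁸]^(1/4) = (4.37×10¹¹)^(1/4) = 813 K.

T_ss ≈ 813 K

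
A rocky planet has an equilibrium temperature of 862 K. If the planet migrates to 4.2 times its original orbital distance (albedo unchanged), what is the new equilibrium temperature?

T_eq ∝ L^(1/4) · d^(−1/2).
T′ = 862 / 4.2^(1/2) = 421 K.

T_eq ≈ 421 K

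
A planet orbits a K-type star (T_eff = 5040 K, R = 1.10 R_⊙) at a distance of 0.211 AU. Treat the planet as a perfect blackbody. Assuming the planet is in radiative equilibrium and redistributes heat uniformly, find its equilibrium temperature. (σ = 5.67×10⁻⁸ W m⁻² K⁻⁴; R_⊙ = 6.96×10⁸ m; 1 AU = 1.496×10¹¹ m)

T_eq ≈ 555 K

R_⋆ = 1.10 × 6.96×10⁸ = 7.66×10⁸ m.
d = 0.211 AU = 3.16×10¹⁰ m.
L = 4πR_⋆²σT_⋆⁴ = 4π(7.66×10⁸)² × 5.67×10⁻⁸ × (5040)⁴ = 2.69×10²⁶ W.
S = L/(4πd²) = 2.15×10⁴ W m⁻².
Energy balance: absorbed = emitted ⇒ πR²·S(1−A) = 4πR²·σT_eq⁴, so T_eq⁴ = S(1−A)/(4σ).
T_eq = [2.15×10⁴ × 1.00 / (4 × 5.67×10⁻⁸)]^(1/4) = (9.49×10¹⁰)^(1/4) = 555 K.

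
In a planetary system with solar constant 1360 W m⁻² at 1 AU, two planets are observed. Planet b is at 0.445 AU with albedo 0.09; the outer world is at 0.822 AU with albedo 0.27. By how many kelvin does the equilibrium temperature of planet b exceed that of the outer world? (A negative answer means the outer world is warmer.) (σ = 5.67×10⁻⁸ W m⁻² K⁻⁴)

T_eq = [S₀(1−A)/(4σd²)]^(1/4), so T ∝ (1−A)^(1/4) / √d.
T₁ = [1360×0.91/(4×5.67×10⁻⁸×0.445²)]^(1/4) = 407.43 K.
T₂ = [1360×0.73/(4×5.67×10⁻⁸×0.822²)]^(1/4) = 283.71 K.

ΔT ≈ 123.7 K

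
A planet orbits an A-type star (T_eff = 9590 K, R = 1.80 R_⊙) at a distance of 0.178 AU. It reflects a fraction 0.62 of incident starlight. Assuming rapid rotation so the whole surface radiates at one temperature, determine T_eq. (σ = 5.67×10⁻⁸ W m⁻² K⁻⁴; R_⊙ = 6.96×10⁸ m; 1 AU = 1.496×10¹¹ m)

T_eq ≈ 1150 K

R_⋆ = 1.80 × 6.96×10⁸ = 1.25×10⁹ m.
d = 0.178 AU = 2.66×10¹⁰ m.
L = 4πR_⋆²σT_⋆⁴ = 4π(1.25×10⁹)² × 5.67×10⁻⁸ × (9590)⁴ = 9.46×10²⁷ W.
S = L/(4πd²) = 1.06×10⁶ W m⁻².
Energy balance: absorbed = emitted ⇒ πR²·S(1−A) = 4πR²·σT_eq⁴, so T_eq⁴ = S(1−A)/(4σ).
T_eq = [1.06×10⁶ × 0.38 / (4 × 5.67×10⁻⁸)]^(1/4) = (1.78×10¹²)^(1/4) = 1150 K.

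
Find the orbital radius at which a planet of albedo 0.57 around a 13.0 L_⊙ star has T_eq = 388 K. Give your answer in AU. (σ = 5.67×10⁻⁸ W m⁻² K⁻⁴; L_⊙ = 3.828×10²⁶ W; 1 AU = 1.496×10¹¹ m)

d ≈ 1.22 AU

L = 13.0 × 3.828×10²⁶ = 4.98×10²⁷ W.
From T_eq⁴ = L(1−A)/(16πσd²): d = √[L(1−A)/(16πσT_eq⁴)].
d = √[4.98×10²⁷ × 0.43 / (16π × 5.67×10⁻⁸ × (388)⁴)] = 1.82×10¹¹ m = 1.22 AU.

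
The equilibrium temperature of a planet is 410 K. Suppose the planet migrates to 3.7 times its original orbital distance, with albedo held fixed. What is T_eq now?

T_eq ≈ 213 K

T_eq ∝ L^(1/4) · d^(−1/2).
T′ = 410 / 3.7^(1/2) = 213 K.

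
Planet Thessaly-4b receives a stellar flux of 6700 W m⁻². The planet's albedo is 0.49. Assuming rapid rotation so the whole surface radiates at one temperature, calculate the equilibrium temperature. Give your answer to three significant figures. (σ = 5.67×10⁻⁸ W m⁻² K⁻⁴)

Energy balance: absorbed = emitted ⇒ πR²·S(1−A) = 4πR²·σT_eq⁴, so T_eq⁴ = S(1−A)/(4σ).
T_eq = [6700 × 0.51 / (4 × 5.67×10⁻⁸)]^(1/4) = (1.51×10¹⁰)^(1/4) = 350 K.

T_eq ≈ 350 K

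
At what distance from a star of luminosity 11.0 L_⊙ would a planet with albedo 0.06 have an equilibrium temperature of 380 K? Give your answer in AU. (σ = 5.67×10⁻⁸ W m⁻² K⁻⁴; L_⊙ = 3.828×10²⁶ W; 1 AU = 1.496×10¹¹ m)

d ≈ 1.73 AU

L = 11.0 × 3.828×10²⁶ = 4.21×10²⁷ W.
From T_eq⁴ = L(1−A)/(16πσd²): d = √[L(1−A)/(16πσT_eq⁴)].
d = √[4.21×10²⁷ × 0.94 / (16π × 5.67×10⁻⁸ × (380)⁴)] = 2.58×10¹¹ m = 1.73 AU.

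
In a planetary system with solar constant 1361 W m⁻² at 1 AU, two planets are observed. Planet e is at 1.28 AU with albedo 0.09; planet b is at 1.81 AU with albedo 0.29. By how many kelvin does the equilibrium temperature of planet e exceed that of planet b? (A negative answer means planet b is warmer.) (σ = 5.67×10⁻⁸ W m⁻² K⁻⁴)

T_eq = [S₀(1−A)/(4σd²)]^(1/4), so T ∝ (1−A)^(1/4) / √d.
T₁ = [1361×0.91/(4×5.67×10⁻⁸×1.28²)]^(1/4) = 240.28 K.
T₂ = [1361×0.71/(4×5.67×10⁻⁸×1.81²)]^(1/4) = 189.90 K.

ΔT ≈ 50.4 K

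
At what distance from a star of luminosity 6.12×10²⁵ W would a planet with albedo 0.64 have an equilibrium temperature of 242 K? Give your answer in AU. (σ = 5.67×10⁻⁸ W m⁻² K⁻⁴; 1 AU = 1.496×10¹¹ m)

From T_eq⁴ = L(1−A)/(16πσd²): d = √[L(1−A)/(16πσT_eq⁴)].
d = √[6.12×10²⁵ × 0.36 / (16π × 5.67×10⁻⁸ × (242)⁴)] = 4.75×10¹⁰ m = 0.317 AU.

d ≈ 0.317 AU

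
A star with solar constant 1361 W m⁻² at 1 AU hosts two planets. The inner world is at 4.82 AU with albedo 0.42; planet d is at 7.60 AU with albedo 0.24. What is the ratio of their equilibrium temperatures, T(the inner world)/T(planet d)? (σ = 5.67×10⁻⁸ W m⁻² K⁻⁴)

T_eq = [S₀(1−A)/(4σd²)]^(1/4), so T ∝ (1−A)^(1/4) / √d.
T₁ = [1361×0.58/(4×5.67×10⁻⁸×4.82²)]^(1/4) = 110.63 K.
T₂ = [1361×0.76/(4×5.67×10⁻⁸×7.60²)]^(1/4) = 94.26 K.

T₁/T₂ ≈ 1.174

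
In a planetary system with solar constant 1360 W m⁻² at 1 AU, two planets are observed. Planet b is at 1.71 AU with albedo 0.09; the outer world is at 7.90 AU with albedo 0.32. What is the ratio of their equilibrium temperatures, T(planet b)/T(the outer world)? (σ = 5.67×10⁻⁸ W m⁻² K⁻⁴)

T_eq = [S₀(1−A)/(4σd²)]^(1/4), so T ∝ (1−A)^(1/4) / √d.
T₁ = [1360×0.91/(4×5.67×10⁻⁸×1.71²)]^(1/4) = 207.84 K.
T₂ = [1360×0.68/(4×5.67×10⁻⁸×7.90²)]^(1/4) = 89.91 K.

T₁/T₂ ≈ 2.312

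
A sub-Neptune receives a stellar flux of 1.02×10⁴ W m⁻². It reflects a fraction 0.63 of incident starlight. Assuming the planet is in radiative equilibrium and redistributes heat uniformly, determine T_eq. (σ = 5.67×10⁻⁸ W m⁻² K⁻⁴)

T_eq ≈ 359 K

Energy balance: absorbed = emitted ⇒ πR²·S(1−A) = 4πR²·σT_eq⁴, so T_eq⁴ = S(1−A)/(4σ).
T_eq = [1.02×10⁴ × 0.37 / (4 × 5.67×10⁻⁸)]^(1/4) = (1.66×10¹⁰)^(1/4) = 359 K.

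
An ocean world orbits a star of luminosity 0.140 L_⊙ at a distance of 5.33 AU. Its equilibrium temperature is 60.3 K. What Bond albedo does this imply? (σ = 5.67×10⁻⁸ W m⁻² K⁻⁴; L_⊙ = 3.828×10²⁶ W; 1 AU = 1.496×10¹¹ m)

d = 5.33 AU = 7.97×10¹¹ m.
L = 0.140 × 3.828×10²⁶ = 5.36×10²⁵ W.
Flux: S = L/(4πd²) = 5.36×10²⁵/(4π×(7.97×10¹¹)²) = 6.71 W m⁻².
From T_eq⁴ = S(1−A)/(4σ): 1−A = 4σT_eq⁴/S.
1−A = 4 × 5.67×10⁻⁸ × (60.3)⁴ / 6.71 = 0.447.

A ≈ 0.55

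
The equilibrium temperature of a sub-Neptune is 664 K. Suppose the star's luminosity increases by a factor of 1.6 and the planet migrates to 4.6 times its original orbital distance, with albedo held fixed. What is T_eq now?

T_eq ∝ L^(1/4) · d^(−1/2).
T′ = 664 × 1.6^(1/4) / 4.6^(1/2) = 348 K.

T_eq ≈ 348 K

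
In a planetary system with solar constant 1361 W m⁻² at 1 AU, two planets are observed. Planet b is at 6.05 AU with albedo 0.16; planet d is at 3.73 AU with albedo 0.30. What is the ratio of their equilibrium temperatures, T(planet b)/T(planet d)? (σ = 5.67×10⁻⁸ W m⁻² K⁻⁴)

T₁/T₂ ≈ 0.822

T_eq = [S₀(1−A)/(4σd²)]^(1/4), so T ∝ (1−A)^(1/4) / √d.
T₁ = [1361×0.84/(4×5.67×10⁻⁸×6.05²)]^(1/4) = 108.33 K.
T₂ = [1361×0.70/(4×5.67×10⁻⁸×3.73²)]^(1/4) = 131.82 K.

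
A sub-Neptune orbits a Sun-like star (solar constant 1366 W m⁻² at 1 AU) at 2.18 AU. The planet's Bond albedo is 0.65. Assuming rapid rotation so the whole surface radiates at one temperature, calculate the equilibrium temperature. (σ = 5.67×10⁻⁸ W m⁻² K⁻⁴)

Flux at 2.18 AU: S = 1366/2.18² = 287 W m⁻².
Energy balance: absorbed = emitted ⇒ πR²·S(1−A) = 4πR²·σT_eq⁴, so T_eq⁴ = S(1−A)/(4σ).
T_eq = [287 × 0.35 / (4 × 5.67×10⁻⁸)]^(1/4) = (4.44×10⁸)^(1/4) = 145 K.

T_eq ≈ 145 K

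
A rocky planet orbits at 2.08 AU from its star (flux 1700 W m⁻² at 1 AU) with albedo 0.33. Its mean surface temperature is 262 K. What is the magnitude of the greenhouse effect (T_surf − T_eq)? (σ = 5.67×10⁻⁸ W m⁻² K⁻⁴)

ΔT ≈ 77.4 K

S = 1700/2.08² = 392.9 W m⁻².
T_eq = [S(1−A)/(4σ)]^(1/4) = [392.9×0.67/(4×5.67×10⁻⁸)]^(1/4) = 184.6 K.
ΔT = T_surf − T_eq = 262 − 184.6.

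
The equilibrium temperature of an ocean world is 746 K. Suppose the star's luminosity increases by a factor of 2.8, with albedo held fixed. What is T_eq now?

T_eq ∝ L^(1/4) · d^(−1/2).
T′ = 746 × 2.8^(1/4) = 965 K.

T_eq ≈ 965 K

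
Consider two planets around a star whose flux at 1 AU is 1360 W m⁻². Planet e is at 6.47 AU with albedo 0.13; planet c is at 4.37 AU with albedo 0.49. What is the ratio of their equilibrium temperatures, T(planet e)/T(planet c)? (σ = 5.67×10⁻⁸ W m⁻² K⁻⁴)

T_eq = [S₀(1−A)/(4σd²)]^(1/4), so T ∝ (1−A)^(1/4) / √d.
T₁ = [1360×0.87/(4×5.67×10⁻⁸×6.47²)]^(1/4) = 105.66 K.
T₂ = [1360×0.51/(4×5.67×10⁻⁸×4.37²)]^(1/4) = 112.49 K.

T₁/T₂ ≈ 0.939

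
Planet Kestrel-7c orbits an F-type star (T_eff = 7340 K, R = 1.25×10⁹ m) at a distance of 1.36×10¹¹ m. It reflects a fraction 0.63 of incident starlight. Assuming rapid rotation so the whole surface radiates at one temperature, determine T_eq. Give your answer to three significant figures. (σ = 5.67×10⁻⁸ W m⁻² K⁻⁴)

T_eq ≈ 388 K

L = 4πR_⋆²σT_⋆⁴ = 4π(1.25×10⁹)² × 5.67×10⁻⁸ × (7340)⁴ = 3.23×10²⁷ W.
S = L/(4πd²) = 1.39×10⁴ W m⁻².
Energy balance: absorbed = emitted ⇒ πR²·S(1−A) = 4πR²·σT_eq⁴, so T_eq⁴ = S(1−A)/(4σ).
T_eq = [1.39×10⁴ × 0.37 / (4 × 5.67×10⁻⁸)]^(1/4) = (2.27×10¹⁰)^(1/4) = 388 K.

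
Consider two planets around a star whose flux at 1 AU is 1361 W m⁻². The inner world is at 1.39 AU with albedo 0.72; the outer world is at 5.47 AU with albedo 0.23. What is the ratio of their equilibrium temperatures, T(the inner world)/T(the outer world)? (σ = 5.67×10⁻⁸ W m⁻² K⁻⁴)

T_eq = [S₀(1−A)/(4σd²)]^(1/4), so T ∝ (1−A)^(1/4) / √d.
T₁ = [1361×0.28/(4×5.67×10⁻⁸×1.39²)]^(1/4) = 171.73 K.
T₂ = [1361×0.77/(4×5.67×10⁻⁸×5.47²)]^(1/4) = 111.48 K.

T₁/T₂ ≈ 1.540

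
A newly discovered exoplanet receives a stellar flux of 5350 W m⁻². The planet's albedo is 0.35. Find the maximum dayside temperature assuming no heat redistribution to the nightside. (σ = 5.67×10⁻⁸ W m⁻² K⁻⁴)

With no redistribution each surface element balances locally: S(1−A) = σT⁴.
T = [5350 × 0.65 / 5.67×10⁻⁸]^(1/4) = (6.13×10¹⁰)^(1/4) = 498 K.

T_ss ≈ 498 K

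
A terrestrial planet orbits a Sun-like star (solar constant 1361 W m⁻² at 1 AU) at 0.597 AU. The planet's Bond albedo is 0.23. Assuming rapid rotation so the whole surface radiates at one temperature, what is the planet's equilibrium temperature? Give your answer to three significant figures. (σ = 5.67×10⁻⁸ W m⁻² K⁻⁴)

T_eq ≈ 337 K

Flux at 0.597 AU: S = 1361/0.597² = 3820 W m⁻².
Energy balance: absorbed = emitted ⇒ πR²·S(1−A) = 4πR²·σT_eq⁴, so T_eq⁴ = S(1−A)/(4σ).
T_eq = [3820 × 0.77 / (4 × 5.67×10⁻⁸)]^(1/4) = (1.30×10¹⁰)^(1/4) = 337 K.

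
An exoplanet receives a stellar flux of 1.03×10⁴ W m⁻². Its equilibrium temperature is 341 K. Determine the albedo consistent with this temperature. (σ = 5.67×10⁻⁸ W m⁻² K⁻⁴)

A ≈ 0.70

From T_eq⁴ = S(1−A)/(4σ): 1−A = 4σT_eq⁴/S.
1−A = 4 × 5.67×10⁻⁸ × (341)⁴ / 1.03×10⁴ = 0.298.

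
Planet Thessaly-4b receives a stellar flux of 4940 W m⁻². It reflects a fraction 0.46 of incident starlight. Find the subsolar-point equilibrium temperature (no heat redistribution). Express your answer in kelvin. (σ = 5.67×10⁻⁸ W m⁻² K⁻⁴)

T_ss ≈ 466 K

At the subsolar point the surface absorbs S(1−A) and emits σT⁴ per unit area — no factor of 4, since only the local patch is in balance.
T = [4940 × 0.54 / 5.67×10⁻⁸]^(1/4) = (4.70×10¹⁰)^(1/4) = 466 K.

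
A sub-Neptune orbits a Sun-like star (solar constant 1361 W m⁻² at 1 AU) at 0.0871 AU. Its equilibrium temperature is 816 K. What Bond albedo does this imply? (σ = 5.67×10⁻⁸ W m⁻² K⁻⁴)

A ≈ 0.44

Flux at 0.0871 AU: S = 1361/0.0871² = 1.79×10⁵ W m⁻².
From T_eq⁴ = S(1−A)/(4σ): 1−A = 4σT_eq⁴/S.
1−A = 4 × 5.67×10⁻⁸ × (816)⁴ / 1.79×10⁵ = 0.561.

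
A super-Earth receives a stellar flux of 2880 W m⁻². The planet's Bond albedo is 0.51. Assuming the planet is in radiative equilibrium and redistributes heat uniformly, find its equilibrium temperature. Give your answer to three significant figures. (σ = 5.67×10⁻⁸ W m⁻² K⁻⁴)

Energy balance: absorbed = emitted ⇒ πR²·S(1−A) = 4πR²·σT_eq⁴, so T_eq⁴ = S(1−A)/(4σ).
T_eq = [2880 × 0.49 / (4 × 5.67×10⁻⁸)]^(1/4) = (6.22×10⁹)^(1/4) = 281 K.

T_eq ≈ 281 K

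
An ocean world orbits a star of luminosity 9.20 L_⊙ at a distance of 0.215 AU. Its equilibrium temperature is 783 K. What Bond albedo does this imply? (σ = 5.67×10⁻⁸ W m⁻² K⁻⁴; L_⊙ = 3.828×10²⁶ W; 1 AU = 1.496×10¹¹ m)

A ≈ 0.69

d = 0.215 AU = 3.22×10¹⁰ m.
L = 9.20 × 3.828×10²⁶ = 3.52×10²⁷ W.
Flux: S = L/(4πd²) = 3.52×10²⁷/(4π×(3.22×10¹⁰)²) = 2.71×10⁵ W m⁻².
From T_eq⁴ = S(1−A)/(4σ): 1−A = 4σT_eq⁴/S.
1−A = 4 × 5.67×10⁻⁸ × (783)⁴ / 2.71×10⁵ = 0.315.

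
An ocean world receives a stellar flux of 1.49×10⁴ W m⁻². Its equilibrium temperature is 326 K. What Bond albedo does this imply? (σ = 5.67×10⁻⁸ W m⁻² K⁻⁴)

From T_eq⁴ = S(1−A)/(4σ): 1−A = 4σT_eq⁴/S.
1−A = 4 × 5.67×10⁻⁸ × (326)⁴ / 1.49×10⁴ = 0.172.

A ≈ 0.83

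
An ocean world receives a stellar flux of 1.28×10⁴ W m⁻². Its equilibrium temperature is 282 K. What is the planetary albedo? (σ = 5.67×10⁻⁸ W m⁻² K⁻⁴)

From T_eq⁴ = S(1−A)/(4σ): 1−A = 4σT_eq⁴/S.
1−A = 4 × 5.67×10⁻⁸ × (282)⁴ / 1.28×10⁴ = 0.112.

A ≈ 0.89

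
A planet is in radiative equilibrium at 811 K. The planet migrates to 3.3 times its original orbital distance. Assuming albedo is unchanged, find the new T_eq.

T_eq ≈ 446 K

T_eq ∝ L^(1/4) · d^(−1/2).
T′ = 811 / 3.3^(1/2) = 446 K.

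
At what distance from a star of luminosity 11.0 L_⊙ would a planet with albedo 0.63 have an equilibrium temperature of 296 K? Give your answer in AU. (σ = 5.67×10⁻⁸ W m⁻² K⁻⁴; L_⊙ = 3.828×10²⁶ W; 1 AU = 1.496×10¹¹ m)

d ≈ 1.78 AU

L = 11.0 × 3.828×10²⁶ = 4.21×10²⁷ W.
From T_eq⁴ = L(1−A)/(16πσd²): d = √[L(1−A)/(16πσT_eq⁴)].
d = √[4.21×10²⁷ × 0.37 / (16π × 5.67×10⁻⁸ × (296)⁴)] = 2.67×10¹¹ m = 1.78 AU.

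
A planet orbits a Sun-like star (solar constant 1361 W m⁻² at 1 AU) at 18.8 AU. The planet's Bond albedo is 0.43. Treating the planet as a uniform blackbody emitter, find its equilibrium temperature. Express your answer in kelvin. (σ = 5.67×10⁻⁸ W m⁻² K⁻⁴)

T_eq ≈ 55.8 K

Flux at 18.8 AU: S = 1361/18.8² = 3.85 W m⁻².
Energy balance: absorbed = emitted ⇒ πR²·S(1−A) = 4πR²·σT_eq⁴, so T_eq⁴ = S(1−A)/(4σ).
T_eq = [3.85 × 0.57 / (4 × 5.67×10⁻⁸)]^(1/4) = (9.68×10⁶)^(1/4) = 55.8 K.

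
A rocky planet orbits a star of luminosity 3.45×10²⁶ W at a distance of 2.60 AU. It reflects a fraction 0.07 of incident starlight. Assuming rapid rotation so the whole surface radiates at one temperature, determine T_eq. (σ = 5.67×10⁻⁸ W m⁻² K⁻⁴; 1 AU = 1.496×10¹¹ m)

T_eq ≈ 165 K

d = 2.60 AU = 3.89×10¹¹ m.
Flux: S = L/(4πd²) = 3.45×10²⁶/(4π×(3.89×10¹¹)²) = 181 W m⁻².
Energy balance: absorbed = emitted ⇒ πR²·S(1−A) = 4πR²·σT_eq⁴, so T_eq⁴ = S(1−A)/(4σ).
T_eq = [181 × 0.93 / (4 × 5.67×10⁻⁸)]^(1/4) = (7.44×10⁸)^(1/4) = 165 K.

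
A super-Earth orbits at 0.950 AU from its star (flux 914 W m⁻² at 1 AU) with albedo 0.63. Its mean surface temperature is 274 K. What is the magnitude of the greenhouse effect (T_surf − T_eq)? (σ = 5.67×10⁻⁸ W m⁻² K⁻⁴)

S = 914/0.950² = 1013 W m⁻².
T_eq = [S(1−A)/(4σ)]^(1/4) = [1013×0.37/(4×5.67×10⁻⁸)]^(1/4) = 201.6 K.
ΔT = T_surf − T_eq = 274 − 201.6.

ΔT ≈ 72.4 K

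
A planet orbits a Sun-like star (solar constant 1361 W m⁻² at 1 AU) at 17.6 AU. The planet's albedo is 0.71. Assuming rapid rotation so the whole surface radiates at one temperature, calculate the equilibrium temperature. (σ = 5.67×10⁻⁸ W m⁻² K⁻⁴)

Flux at 17.6 AU: S = 1361/17.6² = 4.39 W m⁻².
Energy balance: absorbed = emitted ⇒ πR²·S(1−A) = 4πR²·σT_eq⁴, so T_eq⁴ = S(1−A)/(4σ).
T_eq = [4.39 × 0.29 / (4 × 5.67×10⁻⁸)]^(1/4) = (5.62×10⁶)^(1/4) = 48.7 K.

T_eq ≈ 48.7 K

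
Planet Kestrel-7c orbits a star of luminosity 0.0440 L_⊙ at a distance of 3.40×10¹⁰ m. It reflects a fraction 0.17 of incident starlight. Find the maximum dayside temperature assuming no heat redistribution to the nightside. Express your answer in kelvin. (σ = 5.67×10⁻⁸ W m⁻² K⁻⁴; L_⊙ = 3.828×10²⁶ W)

T_ss ≈ 361 K

L = 0.0440 × 3.828×10²⁶ = 1.68×10²⁵ W.
Flux: S = L/(4πd²) = 1.68×10²⁵/(4π×(3.40×10¹⁰)²) = 1160 W m⁻².
With no redistribution each surface element balances locally: S(1−A) = σT⁴.
T = [1160 × 0.83 / 5.67×10⁻⁸]^(1/4) = (1.70×10¹⁰)^(1/4) = 361 K.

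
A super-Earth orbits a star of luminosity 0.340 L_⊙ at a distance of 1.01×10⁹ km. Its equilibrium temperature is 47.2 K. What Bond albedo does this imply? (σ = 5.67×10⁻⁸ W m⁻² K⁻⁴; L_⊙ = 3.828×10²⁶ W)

A ≈ 0.89

d = 1.01×10⁹ km = 1.01×10¹² m.
L = 0.340 × 3.828×10²⁶ = 1.30×10²⁶ W.
Flux: S = L/(4πd²) = 1.30×10²⁶/(4π×(1.01×10¹²)²) = 10.2 W m⁻².
From T_eq⁴ = S(1−A)/(4σ): 1−A = 4σT_eq⁴/S.
1−A = 4 × 5.67×10⁻⁸ × (47.2)⁴ / 10.2 = 0.111.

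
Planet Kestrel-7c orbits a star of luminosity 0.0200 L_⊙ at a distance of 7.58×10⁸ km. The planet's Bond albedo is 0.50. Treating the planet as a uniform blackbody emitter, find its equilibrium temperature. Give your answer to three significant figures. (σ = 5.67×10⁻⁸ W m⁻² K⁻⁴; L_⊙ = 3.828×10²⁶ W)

d = 7.58×10⁸ km = 7.58×10¹¹ m.
L = 0.0200 × 3.828×10²⁶ = 7.66×10²⁴ W.
Flux: S = L/(4πd²) = 7.66×10²⁴/(4π×(7.58×10¹¹)²) = 1.06 W m⁻².
Energy balance: absorbed = emitted ⇒ πR²·S(1−A) = 4πR²·σT_eq⁴, so T_eq⁴ = S(1−A)/(4σ).
T_eq = [1.06 × 0.50 / (4 × 5.67×10⁻⁸)]^(1/4) = (2.34×10⁶)^(1/4) = 39.1 K.

T_eq ≈ 39.1 K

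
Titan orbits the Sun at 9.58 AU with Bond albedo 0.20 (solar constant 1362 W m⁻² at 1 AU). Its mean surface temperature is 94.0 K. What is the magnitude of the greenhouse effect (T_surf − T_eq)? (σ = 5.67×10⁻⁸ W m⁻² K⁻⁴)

ΔT ≈ 8.9 K

S = 1362/9.58² = 14.84 W m⁻².
T_eq = [S(1−A)/(4σ)]^(1/4) = [14.84×0.80/(4×5.67×10⁻⁸)]^(1/4) = 85.1 K.
ΔT = T_surf − T_eq = 94 − 85.1.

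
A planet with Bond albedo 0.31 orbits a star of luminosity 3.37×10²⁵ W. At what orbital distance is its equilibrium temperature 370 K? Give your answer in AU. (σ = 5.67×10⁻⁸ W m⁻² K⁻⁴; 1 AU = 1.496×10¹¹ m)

From T_eq⁴ = L(1−A)/(16πσd²): d = √[L(1−A)/(16πσT_eq⁴)].
d = √[3.37×10²⁵ × 0.69 / (16π × 5.67×10⁻⁸ × (370)⁴)] = 2.09×10¹⁰ m = 0.139 AU.

d ≈ 0.139 AU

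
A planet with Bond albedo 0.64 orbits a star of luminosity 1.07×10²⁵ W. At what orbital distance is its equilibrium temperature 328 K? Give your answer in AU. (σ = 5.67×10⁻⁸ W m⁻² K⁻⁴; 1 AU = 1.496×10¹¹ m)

From T_eq⁴ = L(1−A)/(16πσd²): d = √[L(1−A)/(16πσT_eq⁴)].
d = √[1.07×10²⁵ × 0.36 / (16π × 5.67×10⁻⁸ × (328)⁴)] = 1.08×10¹⁰ m = 0.0722 AU.

d ≈ 0.0722 AU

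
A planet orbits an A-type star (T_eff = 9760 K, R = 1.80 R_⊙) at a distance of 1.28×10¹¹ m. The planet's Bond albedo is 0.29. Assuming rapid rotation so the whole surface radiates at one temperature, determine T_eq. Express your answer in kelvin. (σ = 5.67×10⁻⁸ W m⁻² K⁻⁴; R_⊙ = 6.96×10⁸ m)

R_⋆ = 1.80 × 6.96×10⁸ = 1.25×10⁹ m.
L = 4πR_⋆²σT_⋆⁴ = 4π(1.25×10⁹)² × 5.67×10⁻⁸ × (9760)⁴ = 1.01×10²⁸ W.
S = L/(4πd²) = 4.93×10⁴ W m⁻².
Energy balance: absorbed = emitted ⇒ πR²·S(1−A) = 4πR²·σT_eq⁴, so T_eq⁴ = S(1−A)/(4σ).
T_eq = [4.93×10⁴ × 0.71 / (4 × 5.67×10⁻⁸)]^(1/4) = (1.54×10¹¹)^(1/4) = 627 K.

T_eq ≈ 627 K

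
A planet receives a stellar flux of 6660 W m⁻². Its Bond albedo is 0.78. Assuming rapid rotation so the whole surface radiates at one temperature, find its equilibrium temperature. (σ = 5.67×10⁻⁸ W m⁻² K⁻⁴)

T_eq ≈ 284 K

Energy balance: absorbed = emitted ⇒ πR²·S(1−A) = 4πR²·σT_eq⁴, so T_eq⁴ = S(1−A)/(4σ).
T_eq = [6660 × 0.22 / (4 × 5.67×10⁻⁸)]^(1/4) = (6.46×10⁹)^(1/4) = 284 K.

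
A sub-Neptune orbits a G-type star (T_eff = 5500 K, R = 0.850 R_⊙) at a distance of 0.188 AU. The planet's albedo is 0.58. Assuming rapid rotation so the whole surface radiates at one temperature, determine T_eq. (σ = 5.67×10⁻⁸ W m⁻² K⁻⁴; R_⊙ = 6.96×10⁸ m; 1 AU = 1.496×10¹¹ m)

R_⋆ = 0.850 × 6.96×10⁸ = 5.92×10⁸ m.
d = 0.188 AU = 2.81×10¹⁰ m.
L = 4πR_⋆²σT_⋆⁴ = 4π(5.92×10⁸)² × 5.67×10⁻⁸ × (5500)⁴ = 2.28×10²⁶ W.
S = L/(4πd²) = 2.30×10⁴ W m⁻².
Energy balance: absorbed = emitted ⇒ πR²·S(1−A) = 4πR²·σT_eq⁴, so T_eq⁴ = S(1−A)/(4σ).
T_eq = [2.30×10⁴ × 0.42 / (4 × 5.67×10⁻⁸)]^(1/4) = (4.25×10¹⁰)^(1/4) = 454 K.

T_eq ≈ 454 K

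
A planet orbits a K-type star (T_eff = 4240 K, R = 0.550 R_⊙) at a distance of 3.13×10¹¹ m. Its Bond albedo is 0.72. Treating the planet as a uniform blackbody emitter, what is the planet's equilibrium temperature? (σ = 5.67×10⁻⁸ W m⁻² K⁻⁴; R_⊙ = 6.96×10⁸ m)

T_eq ≈ 76.3 K

R_⋆ = 0.550 × 6.96×10⁸ = 3.83×10⁸ m.
L = 4πR_⋆²σT_⋆⁴ = 4π(3.83×10⁸)² × 5.67×10⁻⁸ × (4240)⁴ = 3.37×10²⁵ W.
S = L/(4πd²) = 27.4 W m⁻².
Energy balance: absorbed = emitted ⇒ πR²·S(1−A) = 4πR²·σT_eq⁴, so T_eq⁴ = S(1−A)/(4σ).
T_eq = [27.4 × 0.28 / (4 × 5.67×10⁻⁸)]^(1/4) = (3.38×10⁷)^(1/4) = 76.3 K.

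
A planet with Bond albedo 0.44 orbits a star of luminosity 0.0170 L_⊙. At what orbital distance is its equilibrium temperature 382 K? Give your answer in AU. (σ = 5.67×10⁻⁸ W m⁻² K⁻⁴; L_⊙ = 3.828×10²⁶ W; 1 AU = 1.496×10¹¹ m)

L = 0.0170 × 3.828×10²⁶ = 6.51×10²⁴ W.
From T_eq⁴ = L(1−A)/(16πσd²): d = √[L(1−A)/(16πσT_eq⁴)].
d = √[6.51×10²⁴ × 0.56 / (16π × 5.67×10⁻⁸ × (382)⁴)] = 7.75×10⁹ m = 0.0518 AU.

d ≈ 0.0518 AU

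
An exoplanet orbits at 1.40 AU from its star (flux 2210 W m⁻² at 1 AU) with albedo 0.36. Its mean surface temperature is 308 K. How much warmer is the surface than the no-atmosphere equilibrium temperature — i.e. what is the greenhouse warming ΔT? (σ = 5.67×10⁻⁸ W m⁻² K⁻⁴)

ΔT ≈ 70.5 K

S = 2210/1.40² = 1128 W m⁻².
T_eq = [S(1−A)/(4σ)]^(1/4) = [1128×0.64/(4×5.67×10⁻⁸)]^(1/4) = 237.5 K.
ΔT = T_surf − T_eq = 308 − 237.5.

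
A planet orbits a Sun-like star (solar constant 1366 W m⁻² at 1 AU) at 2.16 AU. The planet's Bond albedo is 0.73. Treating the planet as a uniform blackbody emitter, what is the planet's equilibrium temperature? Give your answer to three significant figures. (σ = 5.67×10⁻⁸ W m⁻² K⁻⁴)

Flux at 2.16 AU: S = 1366/2.16² = 293 W m⁻².
Energy balance: absorbed = emitted ⇒ πR²·S(1−A) = 4πR²·σT_eq⁴, so T_eq⁴ = S(1−A)/(4σ).
T_eq = [293 × 0.27 / (4 × 5.67×10⁻⁸)]^(1/4) = (3.49×10⁸)^(1/4) = 137 K.

T_eq ≈ 137 K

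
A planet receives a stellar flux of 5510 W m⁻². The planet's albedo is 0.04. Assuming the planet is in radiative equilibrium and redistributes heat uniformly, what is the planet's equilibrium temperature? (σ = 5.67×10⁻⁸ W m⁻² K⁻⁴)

T_eq ≈ 391 K

Energy balance: absorbed = emitted ⇒ πR²·S(1−A) = 4πR²·σT_eq⁴, so T_eq⁴ = S(1−A)/(4σ).
T_eq = [5510 × 0.96 / (4 × 5.67×10⁻⁸)]^(1/4) = (2.33×10¹⁰)^(1/4) = 391 K.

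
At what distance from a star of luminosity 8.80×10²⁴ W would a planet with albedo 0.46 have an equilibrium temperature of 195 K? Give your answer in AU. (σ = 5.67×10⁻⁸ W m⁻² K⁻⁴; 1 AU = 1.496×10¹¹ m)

From T_eq⁴ = L(1−A)/(16πσd²): d = √[L(1−A)/(16πσT_eq⁴)].
d = √[8.80×10²⁴ × 0.54 / (16π × 5.67×10⁻⁸ × (195)⁴)] = 3.40×10¹⁰ m = 0.227 AU.

d ≈ 0.227 AU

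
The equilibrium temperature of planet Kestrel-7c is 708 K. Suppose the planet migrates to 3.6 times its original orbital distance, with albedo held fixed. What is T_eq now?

T_eq ∝ L^(1/4) · d^(−1/2).
T′ = 708 / 3.6^(1/2) = 373 K.

T_eq ≈ 373 K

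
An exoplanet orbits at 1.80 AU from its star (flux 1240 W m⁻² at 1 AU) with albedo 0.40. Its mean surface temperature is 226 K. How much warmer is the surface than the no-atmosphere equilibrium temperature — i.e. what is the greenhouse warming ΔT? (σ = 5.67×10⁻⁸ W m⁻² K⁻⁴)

S = 1240/1.80² = 382.7 W m⁻².
T_eq = [S(1−A)/(4σ)]^(1/4) = [382.7×0.60/(4×5.67×10⁻⁸)]^(1/4) = 178.4 K.
ΔT = T_surf − T_eq = 226 − 178.4.

ΔT ≈ 47.6 K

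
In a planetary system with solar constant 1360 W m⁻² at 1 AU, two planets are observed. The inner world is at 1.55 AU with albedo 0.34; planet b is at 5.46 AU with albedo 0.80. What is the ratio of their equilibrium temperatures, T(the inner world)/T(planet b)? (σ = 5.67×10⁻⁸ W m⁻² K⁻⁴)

T₁/T₂ ≈ 2.530

T_eq = [S₀(1−A)/(4σd²)]^(1/4), so T ∝ (1−A)^(1/4) / √d.
T₁ = [1360×0.66/(4×5.67×10⁻⁸×1.55²)]^(1/4) = 201.46 K.
T₂ = [1360×0.20/(4×5.67×10⁻⁸×5.46²)]^(1/4) = 79.64 K.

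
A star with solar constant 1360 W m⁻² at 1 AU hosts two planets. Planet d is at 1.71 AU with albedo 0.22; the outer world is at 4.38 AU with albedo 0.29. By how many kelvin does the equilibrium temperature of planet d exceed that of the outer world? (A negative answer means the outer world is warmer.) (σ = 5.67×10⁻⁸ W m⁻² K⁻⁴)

ΔT ≈ 77.9 K

T_eq = [S₀(1−A)/(4σd²)]^(1/4), so T ∝ (1−A)^(1/4) / √d.
T₁ = [1360×0.78/(4×5.67×10⁻⁸×1.71²)]^(1/4) = 199.99 K.
T₂ = [1360×0.71/(4×5.67×10⁻⁸×4.38²)]^(1/4) = 122.05 K.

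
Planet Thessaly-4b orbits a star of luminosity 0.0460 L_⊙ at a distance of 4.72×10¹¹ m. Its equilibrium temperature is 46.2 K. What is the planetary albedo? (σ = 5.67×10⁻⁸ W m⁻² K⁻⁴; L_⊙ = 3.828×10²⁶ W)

A ≈ 0.84

L = 0.0460 × 3.828×10²⁶ = 1.76×10²⁵ W.
Flux: S = L/(4πd²) = 1.76×10²⁵/(4π×(4.72×10¹¹)²) = 6.29 W m⁻².
From T_eq⁴ = S(1−A)/(4σ): 1−A = 4σT_eq⁴/S.
1−A = 4 × 5.67×10⁻⁸ × (46.2)⁴ / 6.29 = 0.164.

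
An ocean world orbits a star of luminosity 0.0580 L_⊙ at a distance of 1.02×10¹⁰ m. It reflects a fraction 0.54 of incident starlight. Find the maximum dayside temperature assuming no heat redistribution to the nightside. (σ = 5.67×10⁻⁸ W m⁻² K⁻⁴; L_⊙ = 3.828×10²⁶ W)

L = 0.0580 × 3.828×10²⁶ = 2.22×10²⁵ W.
Flux: S = L/(4πd²) = 2.22×10²⁵/(4π×(1.02×10¹⁰)²) = 1.70×10⁴ W m⁻².
With no redistribution each surface element balances locally: S(1−A) = σT⁴.
T = [1.70×10⁴ × 0.46 / 5.67×10⁻⁸]^(1/4) = (1.38×10¹¹)^(1/4) = 609 K.

T_ss ≈ 609 K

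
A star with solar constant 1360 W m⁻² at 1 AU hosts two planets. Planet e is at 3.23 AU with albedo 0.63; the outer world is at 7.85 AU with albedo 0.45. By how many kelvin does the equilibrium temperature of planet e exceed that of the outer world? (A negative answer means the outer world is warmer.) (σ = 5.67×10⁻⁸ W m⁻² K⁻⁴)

ΔT ≈ 35.2 K

T_eq = [S₀(1−A)/(4σd²)]^(1/4), so T ∝ (1−A)^(1/4) / √d.
T₁ = [1360×0.37/(4×5.67×10⁻⁸×3.23²)]^(1/4) = 120.76 K.
T₂ = [1360×0.55/(4×5.67×10⁻⁸×7.85²)]^(1/4) = 85.53 K.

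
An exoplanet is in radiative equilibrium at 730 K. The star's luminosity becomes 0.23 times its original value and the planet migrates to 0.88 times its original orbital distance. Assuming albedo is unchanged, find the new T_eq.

T_eq ∝ L^(1/4) · d^(−1/2).
T′ = 730 × 0.23^(1/4) / 0.88^(1/2) = 539 K.

T_eq ≈ 539 K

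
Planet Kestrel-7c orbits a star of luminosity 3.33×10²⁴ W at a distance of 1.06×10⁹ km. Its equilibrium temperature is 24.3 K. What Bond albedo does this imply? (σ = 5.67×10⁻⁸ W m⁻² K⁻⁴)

d = 1.06×10⁹ km = 1.06×10¹² m.
Flux: S = L/(4πd²) = 3.33×10²⁴/(4π×(1.06×10¹²)²) = 0.236 W m⁻².
From T_eq⁴ = S(1−A)/(4σ): 1−A = 4σT_eq⁴/S.
1−A = 4 × 5.67×10⁻⁸ × (24.3)⁴ / 0.236 = 0.335.

A ≈ 0.66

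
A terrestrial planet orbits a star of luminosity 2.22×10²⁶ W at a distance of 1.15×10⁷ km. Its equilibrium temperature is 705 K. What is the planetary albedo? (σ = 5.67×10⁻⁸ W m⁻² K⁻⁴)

A ≈ 0.58

d = 1.15×10⁷ km = 1.15×10¹⁰ m.
Flux: S = L/(4πd²) = 2.22×10²⁶/(4π×(1.15×10¹⁰)²) = 1.34×10⁵ W m⁻².
From T_eq⁴ = S(1−A)/(4σ): 1−A = 4σT_eq⁴/S.
1−A = 4 × 5.67×10⁻⁸ × (705)⁴ / 1.34×10⁵ = 0.419.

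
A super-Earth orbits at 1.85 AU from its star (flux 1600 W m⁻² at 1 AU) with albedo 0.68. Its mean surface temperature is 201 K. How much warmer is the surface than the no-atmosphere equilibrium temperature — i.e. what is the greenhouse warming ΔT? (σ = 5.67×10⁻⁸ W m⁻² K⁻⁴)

ΔT ≈ 40.7 K

S = 1600/1.85² = 467.5 W m⁻².
T_eq = [S(1−A)/(4σ)]^(1/4) = [467.5×0.32/(4×5.67×10⁻⁸)]^(1/4) = 160.3 K.
ΔT = T_surf − T_eq = 201 − 160.3.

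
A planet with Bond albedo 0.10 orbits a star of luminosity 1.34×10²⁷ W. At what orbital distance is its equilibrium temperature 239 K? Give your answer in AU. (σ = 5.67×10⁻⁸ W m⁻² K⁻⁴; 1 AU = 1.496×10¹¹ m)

d ≈ 2.41 AU

From T_eq⁴ = L(1−A)/(16πσd²): d = √[L(1−A)/(16πσT_eq⁴)].
d = √[1.34×10²⁷ × 0.90 / (16π × 5.67×10⁻⁸ × (239)⁴)] = 3.60×10¹¹ m = 2.41 AU.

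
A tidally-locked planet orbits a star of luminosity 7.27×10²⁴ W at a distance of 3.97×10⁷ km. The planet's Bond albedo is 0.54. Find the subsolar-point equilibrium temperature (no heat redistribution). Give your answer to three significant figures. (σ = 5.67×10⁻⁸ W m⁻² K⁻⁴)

d = 3.97×10⁷ km = 3.97×10¹⁰ m.
Flux: S = L/(4πd²) = 7.27×10²⁴/(4π×(3.97×10¹⁰)²) = 367 W m⁻².
At the subsolar point the surface absorbs S(1−A) and emits σT⁴ per unit area — no factor of 4, since only the local patch is in balance.
T = [367 × 0.46 / 5.67×10⁻⁸]^(1/4) = (2.98×10⁹)^(1/4) = 234 K.

T_ss ≈ 234 K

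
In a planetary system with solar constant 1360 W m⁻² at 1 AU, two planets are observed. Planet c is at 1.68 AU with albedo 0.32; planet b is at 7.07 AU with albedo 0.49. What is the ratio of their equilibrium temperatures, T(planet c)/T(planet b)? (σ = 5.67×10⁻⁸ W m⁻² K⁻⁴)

T₁/T₂ ≈ 2.204

T_eq = [S₀(1−A)/(4σd²)]^(1/4), so T ∝ (1−A)^(1/4) / √d.
T₁ = [1360×0.68/(4×5.67×10⁻⁸×1.68²)]^(1/4) = 194.96 K.
T₂ = [1360×0.51/(4×5.67×10⁻⁸×7.07²)]^(1/4) = 88.44 K.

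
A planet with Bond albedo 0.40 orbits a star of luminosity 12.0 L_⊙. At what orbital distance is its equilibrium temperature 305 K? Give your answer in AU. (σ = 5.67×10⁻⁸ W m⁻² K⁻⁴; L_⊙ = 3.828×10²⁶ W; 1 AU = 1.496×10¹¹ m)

d ≈ 2.23 AU

L = 12.0 × 3.828×10²⁶ = 4.59×10²⁷ W.
From T_eq⁴ = L(1−A)/(16πσd²): d = √[L(1−A)/(16πσT_eq⁴)].
d = √[4.59×10²⁷ × 0.60 / (16π × 5.67×10⁻⁸ × (305)⁴)] = 3.34×10¹¹ m = 2.23 AU.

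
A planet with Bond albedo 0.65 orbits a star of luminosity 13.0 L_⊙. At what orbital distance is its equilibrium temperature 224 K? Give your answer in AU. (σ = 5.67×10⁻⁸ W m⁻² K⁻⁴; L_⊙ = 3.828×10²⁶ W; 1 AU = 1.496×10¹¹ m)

L = 13.0 × 3.828×10²⁶ = 4.98×10²⁷ W.
From T_eq⁴ = L(1−A)/(16πσd²): d = √[L(1−A)/(16πσT_eq⁴)].
d = √[4.98×10²⁷ × 0.35 / (16π × 5.67×10⁻⁸ × (224)⁴)] = 4.93×10¹¹ m = 3.29 AU.

d ≈ 3.29 AU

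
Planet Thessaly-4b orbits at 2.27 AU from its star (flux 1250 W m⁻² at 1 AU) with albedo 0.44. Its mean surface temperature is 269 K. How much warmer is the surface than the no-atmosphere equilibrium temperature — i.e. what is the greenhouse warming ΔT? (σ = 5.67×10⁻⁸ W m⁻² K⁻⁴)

ΔT ≈ 112.6 K

S = 1250/2.27² = 242.6 W m⁻².
T_eq = [S(1−A)/(4σ)]^(1/4) = [242.6×0.56/(4×5.67×10⁻⁸)]^(1/4) = 156.4 K.
ΔT = T_surf − T_eq = 269 − 156.4.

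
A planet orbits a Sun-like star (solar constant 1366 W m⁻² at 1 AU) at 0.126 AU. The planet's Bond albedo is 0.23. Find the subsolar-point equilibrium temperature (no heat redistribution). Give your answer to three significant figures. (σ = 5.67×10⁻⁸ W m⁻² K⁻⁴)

T_ss ≈ 1040 K

Flux at 0.126 AU: S = 1366/0.126² = 8.60×10⁴ W m⁻².
At the subsolar point the surface absorbs S(1−A) and emits σT⁴ per unit area — no factor of 4, since only the local patch is in balance.
T = [8.60×10⁴ × 0.77 / 5.67×10⁻⁸]^(1/4) = (1.17×10¹²)^(1/4) = 1040 K.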